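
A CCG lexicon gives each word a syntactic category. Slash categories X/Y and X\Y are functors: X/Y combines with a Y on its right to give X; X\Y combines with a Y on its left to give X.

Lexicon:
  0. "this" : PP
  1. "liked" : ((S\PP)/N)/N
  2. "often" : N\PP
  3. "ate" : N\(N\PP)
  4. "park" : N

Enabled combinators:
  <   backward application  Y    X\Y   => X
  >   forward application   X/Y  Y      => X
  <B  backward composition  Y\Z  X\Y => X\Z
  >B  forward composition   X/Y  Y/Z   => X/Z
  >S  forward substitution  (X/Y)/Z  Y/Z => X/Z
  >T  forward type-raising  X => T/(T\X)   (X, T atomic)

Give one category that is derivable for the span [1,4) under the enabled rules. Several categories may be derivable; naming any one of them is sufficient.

[0,5] S   >
  [0,1] S/(S\PP)   >T
    [0,1] "this" : PP
  [1,5] S\PP   >
    [1,4] (S\PP)/N   >
      [1,2] "liked" : ((S\PP)/N)/N
      [2,4] N   <
        [2,3] "often" : N\PP
        [3,4] "ate" : N\(N\PP)
    [4,5] "park" : N

(S\PP)/N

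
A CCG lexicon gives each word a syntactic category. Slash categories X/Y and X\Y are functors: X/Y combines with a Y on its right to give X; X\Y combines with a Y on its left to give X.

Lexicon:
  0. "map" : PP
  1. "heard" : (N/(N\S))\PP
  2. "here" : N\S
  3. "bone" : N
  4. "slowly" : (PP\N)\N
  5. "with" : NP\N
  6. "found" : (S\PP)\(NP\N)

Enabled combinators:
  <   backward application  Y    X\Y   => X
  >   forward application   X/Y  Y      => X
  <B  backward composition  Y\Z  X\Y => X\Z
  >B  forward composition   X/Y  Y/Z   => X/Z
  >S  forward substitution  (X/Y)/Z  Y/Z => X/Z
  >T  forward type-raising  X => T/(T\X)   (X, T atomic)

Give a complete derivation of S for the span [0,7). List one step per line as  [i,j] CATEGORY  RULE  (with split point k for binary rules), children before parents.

[0,1] PP  lex  "map"
[1,2] (N/(N\S))\PP  lex  "heard"
[0,2] N/(N\S)  <  k=1
[2,3] N\S  lex  "here"
[0,3] N  >  k=2
[3,4] N  lex  "bone"
[4,5] (PP\N)\N  lex  "slowly"
[3,5] PP\N  <  k=4
[5,6] NP\N  lex  "with"
[6,7] (S\PP)\(NP\N)  lex  "found"
[5,7] S\PP  <  k=6
[3,7] S\N  <B  k=5
[0,7] S  <  k=3

[0,7] S   <
  [0,3] N   >
    [0,2] N/(N\S)   <
      [0,1] "map" : PP
      [1,2] "heard" : (N/(N\S))\PP
    [2,3] "here" : N\S
  [3,7] S\N   <B
    [3,5] PP\N   <
      [3,4] "bone" : N
      [4,5] "slowly" : (PP\N)\N
    [5,7] S\PP   <
      [5,6] "with" : NP\N
      [6,7] "found" : (S\PP)\(NP\N)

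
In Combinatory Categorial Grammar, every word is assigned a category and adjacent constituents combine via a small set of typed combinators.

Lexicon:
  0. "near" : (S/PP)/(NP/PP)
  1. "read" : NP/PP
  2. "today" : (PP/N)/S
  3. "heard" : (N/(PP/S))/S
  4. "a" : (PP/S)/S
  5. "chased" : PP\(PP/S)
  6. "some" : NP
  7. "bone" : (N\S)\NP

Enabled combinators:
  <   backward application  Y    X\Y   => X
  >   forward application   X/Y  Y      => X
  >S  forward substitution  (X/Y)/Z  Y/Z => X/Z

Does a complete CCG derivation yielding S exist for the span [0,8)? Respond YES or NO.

(S/PP)/(NP/PP) NP/PP (PP/N)/S (N/(PP/S))/S (PP/S)/S PP\(PP/S) NP (N\S)\NP
CKY chart[0,8] = {N}; S ∉ chart

NO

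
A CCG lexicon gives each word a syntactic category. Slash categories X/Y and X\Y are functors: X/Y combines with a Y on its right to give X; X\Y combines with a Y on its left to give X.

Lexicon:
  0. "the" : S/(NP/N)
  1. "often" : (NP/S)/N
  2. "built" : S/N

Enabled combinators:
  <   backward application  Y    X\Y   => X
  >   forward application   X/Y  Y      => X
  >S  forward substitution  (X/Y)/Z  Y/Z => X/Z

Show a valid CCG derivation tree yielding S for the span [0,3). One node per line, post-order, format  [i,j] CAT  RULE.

[0,1] S/(NP/N)  lex  "the"
[1,2] (NP/S)/N  lex  "often"
[2,3] S/N  lex  "built"
[1,3] NP/N  >S  k=2
[0,3] S  >  k=1

[0,3] S   >
  [0,1] "the" : S/(NP/N)
  [1,3] NP/N   >S
    [1,2] "often" : (NP/S)/N
    [2,3] "built" : S/N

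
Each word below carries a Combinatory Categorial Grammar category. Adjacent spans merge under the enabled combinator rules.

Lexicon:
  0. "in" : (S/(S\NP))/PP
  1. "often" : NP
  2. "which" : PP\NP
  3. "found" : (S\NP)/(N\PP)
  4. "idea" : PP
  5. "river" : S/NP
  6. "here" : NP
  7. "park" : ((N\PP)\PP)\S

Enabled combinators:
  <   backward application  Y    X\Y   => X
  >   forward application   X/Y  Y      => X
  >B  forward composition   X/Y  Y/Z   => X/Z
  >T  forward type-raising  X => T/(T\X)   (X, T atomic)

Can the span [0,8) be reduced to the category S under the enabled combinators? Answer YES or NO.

YES

[0,8] S   >
  [0,3] S/(S\NP)   >
    [0,1] "in" : (S/(S\NP))/PP
    [1,3] PP   >
      [1,2] PP/(PP\NP)   >T
        [1,2] "often" : NP
      [2,3] "which" : PP\NP
  [3,8] S\NP   >
    [3,4] "found" : (S\NP)/(N\PP)
    [4,8] N\PP   <
      [4,5] "idea" : PP
      [5,8] (N\PP)\PP   <
        [5,7] S   >
          [5,6] "river" : S/NP
          [6,7] "here" : NP
        [7,8] "park" : ((N\PP)\PP)\S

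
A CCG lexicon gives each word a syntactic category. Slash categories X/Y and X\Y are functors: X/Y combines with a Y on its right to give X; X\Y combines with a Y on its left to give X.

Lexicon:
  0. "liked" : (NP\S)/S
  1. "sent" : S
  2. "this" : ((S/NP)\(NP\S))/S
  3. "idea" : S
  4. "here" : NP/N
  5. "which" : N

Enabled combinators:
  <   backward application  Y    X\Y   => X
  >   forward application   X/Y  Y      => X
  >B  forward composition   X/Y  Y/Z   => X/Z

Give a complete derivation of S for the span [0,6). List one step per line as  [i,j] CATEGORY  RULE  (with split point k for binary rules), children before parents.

[0,1] (NP\S)/S  lex  "liked"
[1,2] S  lex  "sent"
[0,2] NP\S  >  k=1
[2,3] ((S/NP)\(NP\S))/S  lex  "this"
[3,4] S  lex  "idea"
[2,4] (S/NP)\(NP\S)  >  k=3
[0,4] S/NP  <  k=2
[4,5] NP/N  lex  "here"
[0,5] S/N  >B  k=4
[5,6] N  lex  "which"
[0,6] S  >  k=5

[0,6] S   >
  [0,5] S/N   >B
    [0,4] S/NP   <
      [0,2] NP\S   >
        [0,1] "liked" : (NP\S)/S
        [1,2] "sent" : S
      [2,4] (S/NP)\(NP\S)   >
        [2,3] "this" : ((S/NP)\(NP\S))/S
        [3,4] "idea" : S
    [4,5] "here" : NP/N
  [5,6] "which" : N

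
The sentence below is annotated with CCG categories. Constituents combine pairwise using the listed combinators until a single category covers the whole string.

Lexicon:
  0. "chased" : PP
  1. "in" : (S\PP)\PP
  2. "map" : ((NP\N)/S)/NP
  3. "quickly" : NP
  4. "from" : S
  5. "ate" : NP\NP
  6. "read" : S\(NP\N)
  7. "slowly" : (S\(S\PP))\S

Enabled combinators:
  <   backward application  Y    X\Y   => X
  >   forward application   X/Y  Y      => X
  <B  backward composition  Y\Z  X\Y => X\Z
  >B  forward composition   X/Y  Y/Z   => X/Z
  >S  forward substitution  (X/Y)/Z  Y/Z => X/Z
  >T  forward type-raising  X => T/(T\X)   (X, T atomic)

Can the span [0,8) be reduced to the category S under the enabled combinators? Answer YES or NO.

[0,8] S   <
  [0,2] S\PP   <
    [0,1] "chased" : PP
    [1,2] "in" : (S\PP)\PP
  [2,8] S\(S\PP)   <
    [2,7] S   <
      [2,6] NP\N   <B
        [2,5] NP\N   >
          [2,4] (NP\N)/S   >
            [2,3] "map" : ((NP\N)/S)/NP
            [3,4] "quickly" : NP
          [4,5] "from" : S
        [5,6] "ate" : NP\NP
      [6,7] "read" : S\(NP\N)
    [7,8] "slowly" : (S\(S\PP))\S

YES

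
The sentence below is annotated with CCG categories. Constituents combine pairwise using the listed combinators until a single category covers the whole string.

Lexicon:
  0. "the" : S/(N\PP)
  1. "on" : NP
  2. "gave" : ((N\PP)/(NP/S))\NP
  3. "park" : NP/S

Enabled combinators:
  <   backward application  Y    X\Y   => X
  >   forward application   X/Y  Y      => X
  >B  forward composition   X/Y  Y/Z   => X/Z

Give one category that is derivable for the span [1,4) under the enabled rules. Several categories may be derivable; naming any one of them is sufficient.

[0,4] S   >
  [0,1] "the" : S/(N\PP)
  [1,4] N\PP   >
    [1,3] (N\PP)/(NP/S)   <
      [1,2] "on" : NP
      [2,3] "gave" : ((N\PP)/(NP/S))\NP
    [3,4] "park" : NP/S

N\PP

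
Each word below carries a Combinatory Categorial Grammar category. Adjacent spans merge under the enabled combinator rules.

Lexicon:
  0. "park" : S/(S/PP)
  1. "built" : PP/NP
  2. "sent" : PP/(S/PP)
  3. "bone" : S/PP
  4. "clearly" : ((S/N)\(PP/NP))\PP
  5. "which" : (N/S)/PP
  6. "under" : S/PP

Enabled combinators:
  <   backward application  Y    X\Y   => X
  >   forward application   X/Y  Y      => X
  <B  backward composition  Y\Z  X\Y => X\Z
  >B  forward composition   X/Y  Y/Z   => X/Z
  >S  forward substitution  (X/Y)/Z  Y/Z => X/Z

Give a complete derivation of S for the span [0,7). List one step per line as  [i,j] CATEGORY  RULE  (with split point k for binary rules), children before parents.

[0,1] S/(S/PP)  lex  "park"
[1,2] PP/NP  lex  "built"
[2,3] PP/(S/PP)  lex  "sent"
[3,4] S/PP  lex  "bone"
[2,4] PP  >  k=3
[4,5] ((S/N)\(PP/NP))\PP  lex  "clearly"
[2,5] (S/N)\(PP/NP)  <  k=4
[1,5] S/N  <  k=2
[5,6] (N/S)/PP  lex  "which"
[6,7] S/PP  lex  "under"
[5,7] N/PP  >S  k=6
[1,7] S/PP  >B  k=5
[0,7] S  >  k=1

[0,7] S   >
  [0,1] "park" : S/(S/PP)
  [1,7] S/PP   >B
    [1,5] S/N   <
      [1,2] "built" : PP/NP
      [2,5] (S/N)\(PP/NP)   <
        [2,4] PP   >
          [2,3] "sent" : PP/(S/PP)
          [3,4] "bone" : S/PP
        [4,5] "clearly" : ((S/N)\(PP/NP))\PP
    [5,7] N/PP   >S
      [5,6] "which" : (N/S)/PP
      [6,7] "under" : S/PP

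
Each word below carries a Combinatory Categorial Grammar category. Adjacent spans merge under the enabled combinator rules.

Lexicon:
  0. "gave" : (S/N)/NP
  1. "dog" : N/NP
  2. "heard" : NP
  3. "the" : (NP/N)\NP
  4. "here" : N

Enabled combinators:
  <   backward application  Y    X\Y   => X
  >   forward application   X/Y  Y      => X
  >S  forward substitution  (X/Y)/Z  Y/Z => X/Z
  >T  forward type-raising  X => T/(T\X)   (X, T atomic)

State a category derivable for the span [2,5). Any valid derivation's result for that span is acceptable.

NP

[0,5] S   >
  [0,2] S/NP   >S
    [0,1] "gave" : (S/N)/NP
    [1,2] "dog" : N/NP
  [2,5] NP   >
    [2,4] NP/N   <
      [2,3] "heard" : NP
      [3,4] "the" : (NP/N)\NP
    [4,5] "here" : N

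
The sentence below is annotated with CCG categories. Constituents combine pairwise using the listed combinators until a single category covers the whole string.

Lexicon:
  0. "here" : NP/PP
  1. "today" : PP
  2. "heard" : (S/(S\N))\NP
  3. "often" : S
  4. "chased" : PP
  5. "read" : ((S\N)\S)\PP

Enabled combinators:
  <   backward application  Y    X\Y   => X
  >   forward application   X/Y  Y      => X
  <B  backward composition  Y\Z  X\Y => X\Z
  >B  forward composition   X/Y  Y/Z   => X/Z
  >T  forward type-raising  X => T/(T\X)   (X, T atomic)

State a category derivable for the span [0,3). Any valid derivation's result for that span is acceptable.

[0,6] S   >
  [0,3] S/(S\N)   <
    [0,2] NP   >
      [0,1] "here" : NP/PP
      [1,2] "today" : PP
    [2,3] "heard" : (S/(S\N))\NP
  [3,6] S\N   <
    [3,4] "often" : S
    [4,6] (S\N)\S   <
      [4,5] "chased" : PP
      [5,6] "read" : ((S\N)\S)\PP

S/(S\N)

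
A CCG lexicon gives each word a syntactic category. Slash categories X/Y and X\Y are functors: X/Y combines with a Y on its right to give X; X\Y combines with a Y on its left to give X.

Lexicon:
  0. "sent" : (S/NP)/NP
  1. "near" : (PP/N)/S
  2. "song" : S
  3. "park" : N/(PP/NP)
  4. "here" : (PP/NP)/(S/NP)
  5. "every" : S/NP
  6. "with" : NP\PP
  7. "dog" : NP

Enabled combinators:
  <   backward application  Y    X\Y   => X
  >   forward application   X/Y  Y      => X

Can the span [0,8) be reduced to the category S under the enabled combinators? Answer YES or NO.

[0,8] S   >
  [0,7] S/NP   >
    [0,1] "sent" : (S/NP)/NP
    [1,7] NP   <
      [1,6] PP   >
        [1,3] PP/N   >
          [1,2] "near" : (PP/N)/S
          [2,3] "song" : S
        [3,6] N   >
          [3,4] "park" : N/(PP/NP)
          [4,6] PP/NP   >
            [4,5] "here" : (PP/NP)/(S/NP)
            [5,6] "every" : S/NP
      [6,7] "with" : NP\PP
  [7,8] "dog" : NP

YES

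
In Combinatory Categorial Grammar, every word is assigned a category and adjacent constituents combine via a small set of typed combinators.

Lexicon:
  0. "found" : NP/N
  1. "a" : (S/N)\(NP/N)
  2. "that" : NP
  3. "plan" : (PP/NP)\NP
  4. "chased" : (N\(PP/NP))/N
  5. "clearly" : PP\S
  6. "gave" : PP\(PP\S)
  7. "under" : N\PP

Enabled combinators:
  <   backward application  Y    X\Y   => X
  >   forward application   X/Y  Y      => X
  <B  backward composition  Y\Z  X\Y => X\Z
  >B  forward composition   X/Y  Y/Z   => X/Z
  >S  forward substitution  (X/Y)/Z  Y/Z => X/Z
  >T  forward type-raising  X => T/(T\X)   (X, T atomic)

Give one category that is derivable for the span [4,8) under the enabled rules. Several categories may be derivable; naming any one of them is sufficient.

N\(PP/NP)

[0,8] S   >
  [0,2] S/N   <
    [0,1] "found" : NP/N
    [1,2] "a" : (S/N)\(NP/N)
  [2,8] N   <
    [2,4] PP/NP   <
      [2,3] "that" : NP
      [3,4] "plan" : (PP/NP)\NP
    [4,8] N\(PP/NP)   >
      [4,5] "chased" : (N\(PP/NP))/N
      [5,8] N   <
        [5,7] PP   <
          [5,6] "clearly" : PP\S
          [6,7] "gave" : PP\(PP\S)
        [7,8] "under" : N\PP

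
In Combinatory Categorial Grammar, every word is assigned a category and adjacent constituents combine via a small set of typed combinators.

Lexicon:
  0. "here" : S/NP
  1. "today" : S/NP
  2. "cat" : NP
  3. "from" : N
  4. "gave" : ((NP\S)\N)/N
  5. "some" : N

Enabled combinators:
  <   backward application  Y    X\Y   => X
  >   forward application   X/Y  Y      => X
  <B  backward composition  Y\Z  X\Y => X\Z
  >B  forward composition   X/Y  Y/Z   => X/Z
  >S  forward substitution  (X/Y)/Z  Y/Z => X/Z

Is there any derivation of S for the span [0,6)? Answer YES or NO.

YES

[0,6] S   >
  [0,1] "here" : S/NP
  [1,6] NP   <
    [1,3] S   >
      [1,2] "today" : S/NP
      [2,3] "cat" : NP
    [3,6] NP\S   <
      [3,4] "from" : N
      [4,6] (NP\S)\N   >
        [4,5] "gave" : ((NP\S)\N)/N
        [5,6] "some" : N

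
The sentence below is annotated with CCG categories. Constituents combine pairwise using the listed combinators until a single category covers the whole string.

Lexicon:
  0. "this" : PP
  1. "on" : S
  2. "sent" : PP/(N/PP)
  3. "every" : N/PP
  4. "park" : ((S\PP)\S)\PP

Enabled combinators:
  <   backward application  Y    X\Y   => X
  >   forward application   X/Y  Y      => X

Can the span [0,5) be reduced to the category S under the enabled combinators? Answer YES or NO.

[0,5] S   <
  [0,1] "this" : PP
  [1,5] S\PP   <
    [1,2] "on" : S
    [2,5] (S\PP)\S   <
      [2,4] PP   >
        [2,3] "sent" : PP/(N/PP)
        [3,4] "every" : N/PP
      [4,5] "park" : ((S\PP)\S)\PP

YES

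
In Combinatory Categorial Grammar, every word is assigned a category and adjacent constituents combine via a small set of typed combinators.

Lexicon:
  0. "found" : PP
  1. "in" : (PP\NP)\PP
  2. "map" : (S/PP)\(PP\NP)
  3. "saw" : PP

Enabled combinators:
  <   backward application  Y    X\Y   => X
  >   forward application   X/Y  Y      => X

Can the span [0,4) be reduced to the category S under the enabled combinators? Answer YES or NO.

[0,4] S   >
  [0,3] S/PP   <
    [0,2] PP\NP   <
      [0,1] "found" : PP
      [1,2] "in" : (PP\NP)\PP
    [2,3] "map" : (S/PP)\(PP\NP)
  [3,4] "saw" : PP

YES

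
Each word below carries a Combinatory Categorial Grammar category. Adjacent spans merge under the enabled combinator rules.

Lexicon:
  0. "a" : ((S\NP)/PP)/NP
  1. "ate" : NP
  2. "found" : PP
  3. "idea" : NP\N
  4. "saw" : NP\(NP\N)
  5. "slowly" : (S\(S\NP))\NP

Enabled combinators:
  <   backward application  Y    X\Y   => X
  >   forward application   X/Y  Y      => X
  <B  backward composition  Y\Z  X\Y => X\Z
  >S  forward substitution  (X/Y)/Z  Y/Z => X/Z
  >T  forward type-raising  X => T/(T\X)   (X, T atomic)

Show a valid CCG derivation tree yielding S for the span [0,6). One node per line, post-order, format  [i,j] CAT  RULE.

[0,6] S   <
  [0,3] S\NP   >
    [0,2] (S\NP)/PP   >
      [0,1] "a" : ((S\NP)/PP)/NP
      [1,2] "ate" : NP
    [2,3] "found" : PP
  [3,6] S\(S\NP)   <
    [3,5] NP   <
      [3,4] "idea" : NP\N
      [4,5] "saw" : NP\(NP\N)
    [5,6] "slowly" : (S\(S\NP))\NP

[0,1] ((S\NP)/PP)/NP  lex  "a"
[1,2] NP  lex  "ate"
[0,2] (S\NP)/PP  >  k=1
[2,3] PP  lex  "found"
[0,3] S\NP  >  k=2
[3,4] NP\N  lex  "idea"
[4,5] NP\(NP\N)  lex  "saw"
[3,5] NP  <  k=4
[5,6] (S\(S\NP))\NP  lex  "slowly"
[3,6] S\(S\NP)  <  k=5
[0,6] S  <  k=3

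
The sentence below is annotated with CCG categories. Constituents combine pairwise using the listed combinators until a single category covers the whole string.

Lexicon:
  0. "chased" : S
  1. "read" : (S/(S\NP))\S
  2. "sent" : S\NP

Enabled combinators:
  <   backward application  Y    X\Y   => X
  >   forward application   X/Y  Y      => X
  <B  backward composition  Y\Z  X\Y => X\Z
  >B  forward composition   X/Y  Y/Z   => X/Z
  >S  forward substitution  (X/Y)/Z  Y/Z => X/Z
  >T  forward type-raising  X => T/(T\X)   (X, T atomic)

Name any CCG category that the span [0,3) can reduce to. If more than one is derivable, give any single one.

S

[0,3] S   >
  [0,2] S/(S\NP)   <
    [0,1] "chased" : S
    [1,2] "read" : (S/(S\NP))\S
  [2,3] "sent" : S\NP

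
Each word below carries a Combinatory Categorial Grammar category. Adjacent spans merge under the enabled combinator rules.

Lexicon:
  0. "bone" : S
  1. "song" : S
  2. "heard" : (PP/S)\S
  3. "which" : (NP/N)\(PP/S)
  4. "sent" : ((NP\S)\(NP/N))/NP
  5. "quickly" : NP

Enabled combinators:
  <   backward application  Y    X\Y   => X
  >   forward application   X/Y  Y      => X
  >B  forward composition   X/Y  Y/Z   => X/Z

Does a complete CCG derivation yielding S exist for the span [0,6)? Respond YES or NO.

S S (PP/S)\S (NP/N)\(PP/S) ((NP\S)\(NP/N))/NP NP
CKY chart[0,6] = {NP}; S ∉ chart

NO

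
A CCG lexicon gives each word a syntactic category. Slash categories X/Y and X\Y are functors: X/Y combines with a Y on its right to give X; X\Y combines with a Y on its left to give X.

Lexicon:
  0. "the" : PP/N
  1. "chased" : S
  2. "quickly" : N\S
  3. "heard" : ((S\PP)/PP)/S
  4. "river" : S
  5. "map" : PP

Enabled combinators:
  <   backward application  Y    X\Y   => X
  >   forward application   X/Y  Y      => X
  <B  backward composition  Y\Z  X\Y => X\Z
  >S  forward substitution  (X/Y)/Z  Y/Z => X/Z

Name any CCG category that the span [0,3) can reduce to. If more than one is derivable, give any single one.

[0,6] S   <
  [0,3] PP   >
    [0,1] "the" : PP/N
    [1,3] N   <
      [1,2] "chased" : S
      [2,3] "quickly" : N\S
  [3,6] S\PP   >
    [3,5] (S\PP)/PP   >
      [3,4] "heard" : ((S\PP)/PP)/S
      [4,5] "river" : S
    [5,6] "map" : PP

PP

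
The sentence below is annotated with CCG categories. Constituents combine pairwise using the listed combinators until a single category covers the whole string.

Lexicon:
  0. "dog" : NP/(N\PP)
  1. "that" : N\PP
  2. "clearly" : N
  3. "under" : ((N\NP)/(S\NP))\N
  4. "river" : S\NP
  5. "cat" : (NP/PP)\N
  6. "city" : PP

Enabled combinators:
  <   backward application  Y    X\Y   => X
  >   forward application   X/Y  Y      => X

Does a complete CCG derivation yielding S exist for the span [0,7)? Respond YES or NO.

NO

NP/(N\PP) N\PP N ((N\NP)/(S\NP))\N S\NP (NP/PP)\N PP
CKY chart[0,7] = {NP}; S ∉ chart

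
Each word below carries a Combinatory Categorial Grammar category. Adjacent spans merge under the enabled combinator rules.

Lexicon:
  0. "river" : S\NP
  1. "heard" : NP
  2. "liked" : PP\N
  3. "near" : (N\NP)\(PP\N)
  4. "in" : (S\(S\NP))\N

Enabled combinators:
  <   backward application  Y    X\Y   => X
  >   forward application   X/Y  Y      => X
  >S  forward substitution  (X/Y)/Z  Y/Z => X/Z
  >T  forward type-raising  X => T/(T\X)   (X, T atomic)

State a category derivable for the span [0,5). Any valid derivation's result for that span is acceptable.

S

[0,5] S   <
  [0,1] "river" : S\NP
  [1,5] S\(S\NP)   <
    [1,4] N   >
      [1,2] N/(N\NP)   >T
        [1,2] "heard" : NP
      [2,4] N\NP   <
        [2,3] "liked" : PP\N
        [3,4] "near" : (N\NP)\(PP\N)
    [4,5] "in" : (S\(S\NP))\N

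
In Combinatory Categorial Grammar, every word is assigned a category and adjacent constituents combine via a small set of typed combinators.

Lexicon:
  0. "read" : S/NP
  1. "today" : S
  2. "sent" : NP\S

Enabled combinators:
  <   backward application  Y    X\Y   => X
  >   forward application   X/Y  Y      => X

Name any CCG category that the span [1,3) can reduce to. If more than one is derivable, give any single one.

NP

[0,3] S   >
  [0,1] "read" : S/NP
  [1,3] NP   <
    [1,2] "today" : S
    [2,3] "sent" : NP\S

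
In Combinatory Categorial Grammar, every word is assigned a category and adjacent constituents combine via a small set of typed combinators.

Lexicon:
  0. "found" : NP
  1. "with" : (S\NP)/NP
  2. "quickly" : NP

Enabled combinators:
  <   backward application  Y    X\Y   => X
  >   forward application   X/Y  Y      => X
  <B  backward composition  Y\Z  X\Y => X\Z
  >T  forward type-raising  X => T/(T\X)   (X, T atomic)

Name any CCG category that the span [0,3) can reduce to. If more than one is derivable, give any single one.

[0,3] S   <
  [0,1] "found" : NP
  [1,3] S\NP   >
    [1,2] "with" : (S\NP)/NP
    [2,3] "quickly" : NP

S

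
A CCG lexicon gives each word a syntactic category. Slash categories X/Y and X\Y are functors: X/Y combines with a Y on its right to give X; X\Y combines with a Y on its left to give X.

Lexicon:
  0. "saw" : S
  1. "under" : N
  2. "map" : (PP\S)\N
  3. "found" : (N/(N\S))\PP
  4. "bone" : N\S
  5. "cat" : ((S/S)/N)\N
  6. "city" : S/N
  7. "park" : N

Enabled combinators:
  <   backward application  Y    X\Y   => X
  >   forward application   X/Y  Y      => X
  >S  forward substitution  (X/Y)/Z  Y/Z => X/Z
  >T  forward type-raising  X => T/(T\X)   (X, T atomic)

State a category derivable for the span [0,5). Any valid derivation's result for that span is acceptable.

[0,8] S   >
  [0,7] S/N   >S
    [0,6] (S/S)/N   <
      [0,5] N   >
        [0,4] N/(N\S)   <
          [0,3] PP   <
            [0,1] "saw" : S
            [1,3] PP\S   <
              [1,2] "under" : N
              [2,3] "map" : (PP\S)\N
          [3,4] "found" : (N/(N\S))\PP
        [4,5] "bone" : N\S
      [5,6] "cat" : ((S/S)/N)\N
    [6,7] "city" : S/N
  [7,8] "park" : N

N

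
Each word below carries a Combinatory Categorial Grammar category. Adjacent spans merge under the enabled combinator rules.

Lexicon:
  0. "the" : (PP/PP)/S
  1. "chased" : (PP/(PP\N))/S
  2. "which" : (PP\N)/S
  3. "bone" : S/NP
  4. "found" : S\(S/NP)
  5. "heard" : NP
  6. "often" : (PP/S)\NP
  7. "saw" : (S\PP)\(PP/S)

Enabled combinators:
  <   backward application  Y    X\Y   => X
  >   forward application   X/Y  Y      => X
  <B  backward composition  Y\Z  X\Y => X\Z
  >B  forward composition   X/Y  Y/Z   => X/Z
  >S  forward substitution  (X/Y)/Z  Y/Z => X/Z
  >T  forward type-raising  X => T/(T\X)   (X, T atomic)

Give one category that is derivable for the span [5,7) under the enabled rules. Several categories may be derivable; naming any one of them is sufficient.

[0,8] S   <
  [0,5] PP   >
    [0,3] PP/S   >S
      [0,1] "the" : (PP/PP)/S
      [1,3] PP/S   >S
        [1,2] "chased" : (PP/(PP\N))/S
        [2,3] "which" : (PP\N)/S
    [3,5] S   <
      [3,4] "bone" : S/NP
      [4,5] "found" : S\(S/NP)
  [5,8] S\PP   <
    [5,7] PP/S   <
      [5,6] "heard" : NP
      [6,7] "often" : (PP/S)\NP
    [7,8] "saw" : (S\PP)\(PP/S)

PP/S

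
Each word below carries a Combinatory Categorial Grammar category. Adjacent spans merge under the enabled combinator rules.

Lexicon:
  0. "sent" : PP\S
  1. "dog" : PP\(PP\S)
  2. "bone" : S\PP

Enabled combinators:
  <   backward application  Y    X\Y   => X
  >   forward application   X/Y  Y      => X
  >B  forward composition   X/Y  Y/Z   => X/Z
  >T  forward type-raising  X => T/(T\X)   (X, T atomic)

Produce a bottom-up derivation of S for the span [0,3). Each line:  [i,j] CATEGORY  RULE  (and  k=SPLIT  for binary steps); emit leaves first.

[0,1] PP\S  lex  "sent"
[1,2] PP\(PP\S)  lex  "dog"
[0,2] PP  <  k=1
[2,3] S\PP  lex  "bone"
[0,3] S  <  k=2

[0,3] S   <
  [0,2] PP   <
    [0,1] "sent" : PP\S
    [1,2] "dog" : PP\(PP\S)
  [2,3] "bone" : S\PP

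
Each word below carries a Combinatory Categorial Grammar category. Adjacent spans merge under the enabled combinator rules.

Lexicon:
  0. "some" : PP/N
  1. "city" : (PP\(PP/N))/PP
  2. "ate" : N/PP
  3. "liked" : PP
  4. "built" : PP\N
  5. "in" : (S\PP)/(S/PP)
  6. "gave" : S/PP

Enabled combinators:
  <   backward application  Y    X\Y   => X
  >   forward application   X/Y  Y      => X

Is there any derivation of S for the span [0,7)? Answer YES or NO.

[0,7] S   <
  [0,5] PP   <
    [0,1] "some" : PP/N
    [1,5] PP\(PP/N)   >
      [1,2] "city" : (PP\(PP/N))/PP
      [2,5] PP   <
        [2,4] N   >
          [2,3] "ate" : N/PP
          [3,4] "liked" : PP
        [4,5] "built" : PP\N
  [5,7] S\PP   >
    [5,6] "in" : (S\PP)/(S/PP)
    [6,7] "gave" : S/PP

YES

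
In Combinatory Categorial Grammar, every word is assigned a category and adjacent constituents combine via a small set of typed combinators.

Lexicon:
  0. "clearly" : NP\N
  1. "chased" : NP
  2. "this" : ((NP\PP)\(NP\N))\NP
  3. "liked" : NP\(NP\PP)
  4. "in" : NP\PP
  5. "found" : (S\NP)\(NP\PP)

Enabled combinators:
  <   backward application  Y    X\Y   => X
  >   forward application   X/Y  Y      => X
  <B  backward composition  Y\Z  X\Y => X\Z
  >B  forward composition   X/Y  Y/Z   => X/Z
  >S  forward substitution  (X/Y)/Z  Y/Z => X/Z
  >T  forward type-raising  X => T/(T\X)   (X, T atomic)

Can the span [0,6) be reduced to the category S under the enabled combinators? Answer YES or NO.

[0,6] S   <
  [0,4] NP   <
    [0,3] NP\PP   <
      [0,1] "clearly" : NP\N
      [1,3] (NP\PP)\(NP\N)   <
        [1,2] "chased" : NP
        [2,3] "this" : ((NP\PP)\(NP\N))\NP
    [3,4] "liked" : NP\(NP\PP)
  [4,6] S\NP   <
    [4,5] "in" : NP\PP
    [5,6] "found" : (S\NP)\(NP\PP)

YES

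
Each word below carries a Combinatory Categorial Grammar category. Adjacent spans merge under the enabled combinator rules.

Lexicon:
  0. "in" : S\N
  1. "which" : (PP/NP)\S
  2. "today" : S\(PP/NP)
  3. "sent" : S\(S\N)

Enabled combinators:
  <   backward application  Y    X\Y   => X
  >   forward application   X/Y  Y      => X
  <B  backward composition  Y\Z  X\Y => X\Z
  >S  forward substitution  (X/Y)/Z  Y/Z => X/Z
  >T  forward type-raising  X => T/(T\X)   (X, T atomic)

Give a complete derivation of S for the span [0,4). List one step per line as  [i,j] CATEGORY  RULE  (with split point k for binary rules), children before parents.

[0,1] S\N  lex  "in"
[1,2] (PP/NP)\S  lex  "which"
[2,3] S\(PP/NP)  lex  "today"
[1,3] S\S  <B  k=2
[0,3] S\N  <B  k=1
[3,4] S\(S\N)  lex  "sent"
[0,4] S  <  k=3

[0,4] S   <
  [0,3] S\N   <B
    [0,1] "in" : S\N
    [1,3] S\S   <B
      [1,2] "which" : (PP/NP)\S
      [2,3] "today" : S\(PP/NP)
  [3,4] "sent" : S\(S\N)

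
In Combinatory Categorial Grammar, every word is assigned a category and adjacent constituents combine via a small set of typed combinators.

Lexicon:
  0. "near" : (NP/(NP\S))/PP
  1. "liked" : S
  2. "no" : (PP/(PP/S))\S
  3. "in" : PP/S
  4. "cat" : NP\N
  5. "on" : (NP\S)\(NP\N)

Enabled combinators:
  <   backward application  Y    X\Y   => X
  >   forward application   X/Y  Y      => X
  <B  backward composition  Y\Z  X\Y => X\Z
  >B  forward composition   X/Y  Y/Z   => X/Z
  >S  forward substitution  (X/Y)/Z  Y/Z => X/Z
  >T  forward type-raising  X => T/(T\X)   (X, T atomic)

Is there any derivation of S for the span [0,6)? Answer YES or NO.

(NP/(NP\S))/PP S (PP/(PP/S))\S PP/S NP\N (NP\S)\(NP\N)
CKY chart[0,6] = {N/(N\NP), NP, NP/(NP\NP), PP/(PP\NP), S/(S\NP)}; S ∉ chart

NO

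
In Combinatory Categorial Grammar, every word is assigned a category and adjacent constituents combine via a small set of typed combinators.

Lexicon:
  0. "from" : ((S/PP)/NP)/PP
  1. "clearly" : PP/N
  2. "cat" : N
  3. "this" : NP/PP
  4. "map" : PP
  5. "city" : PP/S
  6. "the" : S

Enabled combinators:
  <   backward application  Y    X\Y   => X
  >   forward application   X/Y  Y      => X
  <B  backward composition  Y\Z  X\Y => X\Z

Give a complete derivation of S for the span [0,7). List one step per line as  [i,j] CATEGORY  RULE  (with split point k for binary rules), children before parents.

[0,1] ((S/PP)/NP)/PP  lex  "from"
[1,2] PP/N  lex  "clearly"
[2,3] N  lex  "cat"
[1,3] PP  >  k=2
[0,3] (S/PP)/NP  >  k=1
[3,4] NP/PP  lex  "this"
[4,5] PP  lex  "map"
[3,5] NP  >  k=4
[0,5] S/PP  >  k=3
[5,6] PP/S  lex  "city"
[6,7] S  lex  "the"
[5,7] PP  >  k=6
[0,7] S  >  k=5

[0,7] S   >
  [0,5] S/PP   >
    [0,3] (S/PP)/NP   >
      [0,1] "from" : ((S/PP)/NP)/PP
      [1,3] PP   >
        [1,2] "clearly" : PP/N
        [2,3] "cat" : N
    [3,5] NP   >
      [3,4] "this" : NP/PP
      [4,5] "map" : PP
  [5,7] PP   >
    [5,6] "city" : PP/S
    [6,7] "the" : S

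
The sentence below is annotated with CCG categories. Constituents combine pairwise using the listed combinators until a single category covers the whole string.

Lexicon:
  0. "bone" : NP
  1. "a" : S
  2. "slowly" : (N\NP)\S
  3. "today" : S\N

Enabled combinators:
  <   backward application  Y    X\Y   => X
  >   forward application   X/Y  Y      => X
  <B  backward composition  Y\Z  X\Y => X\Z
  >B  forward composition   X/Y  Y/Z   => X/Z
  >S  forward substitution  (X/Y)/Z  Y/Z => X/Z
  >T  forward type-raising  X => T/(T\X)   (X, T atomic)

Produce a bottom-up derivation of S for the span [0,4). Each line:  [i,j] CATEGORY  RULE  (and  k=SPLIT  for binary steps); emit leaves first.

[0,1] NP  lex  "bone"
[1,2] S  lex  "a"
[2,3] (N\NP)\S  lex  "slowly"
[1,3] N\NP  <  k=2
[3,4] S\N  lex  "today"
[1,4] S\NP  <B  k=3
[0,4] S  <  k=1

[0,4] S   <
  [0,1] "bone" : NP
  [1,4] S\NP   <B
    [1,3] N\NP   <
      [1,2] "a" : S
      [2,3] "slowly" : (N\NP)\S
    [3,4] "today" : S\N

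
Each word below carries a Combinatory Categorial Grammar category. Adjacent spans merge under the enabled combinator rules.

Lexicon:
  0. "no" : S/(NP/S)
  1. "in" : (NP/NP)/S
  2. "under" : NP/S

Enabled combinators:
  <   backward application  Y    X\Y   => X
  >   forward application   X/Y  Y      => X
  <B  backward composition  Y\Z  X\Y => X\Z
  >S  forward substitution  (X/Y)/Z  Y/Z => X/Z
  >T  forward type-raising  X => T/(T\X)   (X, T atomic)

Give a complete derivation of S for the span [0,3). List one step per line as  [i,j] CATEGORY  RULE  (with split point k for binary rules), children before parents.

[0,3] S   >
  [0,1] "no" : S/(NP/S)
  [1,3] NP/S   >S
    [1,2] "in" : (NP/NP)/S
    [2,3] "under" : NP/S

[0,1] S/(NP/S)  lex  "no"
[1,2] (NP/NP)/S  lex  "in"
[2,3] NP/S  lex  "under"
[1,3] NP/S  >S  k=2
[0,3] S  >  k=1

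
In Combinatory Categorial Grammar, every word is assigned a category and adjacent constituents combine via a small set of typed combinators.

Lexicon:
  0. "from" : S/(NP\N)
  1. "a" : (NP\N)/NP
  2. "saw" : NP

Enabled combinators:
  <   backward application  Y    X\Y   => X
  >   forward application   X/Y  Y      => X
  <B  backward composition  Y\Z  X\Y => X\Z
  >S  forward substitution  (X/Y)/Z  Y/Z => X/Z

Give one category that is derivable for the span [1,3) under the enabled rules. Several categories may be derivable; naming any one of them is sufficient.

NP\N

[0,3] S   >
  [0,1] "from" : S/(NP\N)
  [1,3] NP\N   >
    [1,2] "a" : (NP\N)/NP
    [2,3] "saw" : NP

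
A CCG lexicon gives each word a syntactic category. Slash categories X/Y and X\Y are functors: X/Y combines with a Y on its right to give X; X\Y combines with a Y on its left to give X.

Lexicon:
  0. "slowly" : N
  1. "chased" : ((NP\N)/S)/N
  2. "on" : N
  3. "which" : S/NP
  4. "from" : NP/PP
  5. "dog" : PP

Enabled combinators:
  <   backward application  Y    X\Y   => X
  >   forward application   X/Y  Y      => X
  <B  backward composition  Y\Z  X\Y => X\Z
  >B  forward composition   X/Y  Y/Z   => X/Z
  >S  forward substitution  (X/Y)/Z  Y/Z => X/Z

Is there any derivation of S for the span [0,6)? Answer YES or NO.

NO

N ((NP\N)/S)/N N S/NP NP/PP PP
CKY chart[0,6] = {NP}; S ∉ chart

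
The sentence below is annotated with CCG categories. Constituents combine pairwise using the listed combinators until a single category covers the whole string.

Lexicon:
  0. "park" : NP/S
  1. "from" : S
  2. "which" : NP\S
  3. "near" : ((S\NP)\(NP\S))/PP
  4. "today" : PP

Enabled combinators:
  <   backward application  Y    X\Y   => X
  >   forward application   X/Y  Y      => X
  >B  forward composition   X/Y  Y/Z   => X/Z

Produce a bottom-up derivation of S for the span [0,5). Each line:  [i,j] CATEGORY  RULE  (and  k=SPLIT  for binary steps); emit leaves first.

[0,1] NP/S  lex  "park"
[1,2] S  lex  "from"
[0,2] NP  >  k=1
[2,3] NP\S  lex  "which"
[3,4] ((S\NP)\(NP\S))/PP  lex  "near"
[4,5] PP  lex  "today"
[3,5] (S\NP)\(NP\S)  >  k=4
[2,5] S\NP  <  k=3
[0,5] S  <  k=2

[0,5] S   <
  [0,2] NP   >
    [0,1] "park" : NP/S
    [1,2] "from" : S
  [2,5] S\NP   <
    [2,3] "which" : NP\S
    [3,5] (S\NP)\(NP\S)   >
      [3,4] "near" : ((S\NP)\(NP\S))/PP
      [4,5] "today" : PP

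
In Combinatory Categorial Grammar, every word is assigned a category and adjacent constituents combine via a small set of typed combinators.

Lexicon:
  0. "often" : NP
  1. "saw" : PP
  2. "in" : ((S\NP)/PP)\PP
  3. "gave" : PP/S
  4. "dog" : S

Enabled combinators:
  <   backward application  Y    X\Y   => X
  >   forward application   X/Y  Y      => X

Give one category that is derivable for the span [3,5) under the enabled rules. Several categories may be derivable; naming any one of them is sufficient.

PP

[0,5] S   <
  [0,1] "often" : NP
  [1,5] S\NP   >
    [1,3] (S\NP)/PP   <
      [1,2] "saw" : PP
      [2,3] "in" : ((S\NP)/PP)\PP
    [3,5] PP   >
      [3,4] "gave" : PP/S
      [4,5] "dog" : S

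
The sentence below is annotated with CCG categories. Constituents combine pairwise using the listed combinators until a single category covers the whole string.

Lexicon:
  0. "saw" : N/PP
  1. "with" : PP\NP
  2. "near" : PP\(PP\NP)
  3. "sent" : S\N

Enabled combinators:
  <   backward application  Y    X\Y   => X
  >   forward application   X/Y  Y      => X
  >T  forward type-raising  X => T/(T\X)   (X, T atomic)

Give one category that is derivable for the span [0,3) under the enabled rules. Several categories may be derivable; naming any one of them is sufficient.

N

[0,4] S   <
  [0,3] N   >
    [0,1] "saw" : N/PP
    [1,3] PP   <
      [1,2] "with" : PP\NP
      [2,3] "near" : PP\(PP\NP)
  [3,4] "sent" : S\N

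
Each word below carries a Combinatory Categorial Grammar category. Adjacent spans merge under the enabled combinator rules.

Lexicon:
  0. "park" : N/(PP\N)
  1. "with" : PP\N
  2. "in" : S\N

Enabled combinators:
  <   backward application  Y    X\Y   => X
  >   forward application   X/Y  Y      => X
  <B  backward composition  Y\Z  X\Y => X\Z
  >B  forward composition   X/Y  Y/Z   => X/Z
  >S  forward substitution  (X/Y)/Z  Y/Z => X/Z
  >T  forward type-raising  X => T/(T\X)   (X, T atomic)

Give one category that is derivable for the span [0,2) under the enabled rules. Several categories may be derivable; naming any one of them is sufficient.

N

[0,3] S   <
  [0,2] N   >
    [0,1] "park" : N/(PP\N)
    [1,2] "with" : PP\N
  [2,3] "in" : S\N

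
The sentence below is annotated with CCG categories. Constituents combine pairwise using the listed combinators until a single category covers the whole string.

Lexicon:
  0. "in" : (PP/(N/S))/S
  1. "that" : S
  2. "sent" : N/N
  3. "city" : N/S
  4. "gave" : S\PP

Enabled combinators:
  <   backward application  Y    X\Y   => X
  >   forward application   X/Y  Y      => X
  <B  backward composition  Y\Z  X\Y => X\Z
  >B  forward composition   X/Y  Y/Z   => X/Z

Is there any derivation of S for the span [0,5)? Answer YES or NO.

[0,5] S   <
  [0,4] PP   >
    [0,2] PP/(N/S)   >
      [0,1] "in" : (PP/(N/S))/S
      [1,2] "that" : S
    [2,4] N/S   >B
      [2,3] "sent" : N/N
      [3,4] "city" : N/S
  [4,5] "gave" : S\PP

YES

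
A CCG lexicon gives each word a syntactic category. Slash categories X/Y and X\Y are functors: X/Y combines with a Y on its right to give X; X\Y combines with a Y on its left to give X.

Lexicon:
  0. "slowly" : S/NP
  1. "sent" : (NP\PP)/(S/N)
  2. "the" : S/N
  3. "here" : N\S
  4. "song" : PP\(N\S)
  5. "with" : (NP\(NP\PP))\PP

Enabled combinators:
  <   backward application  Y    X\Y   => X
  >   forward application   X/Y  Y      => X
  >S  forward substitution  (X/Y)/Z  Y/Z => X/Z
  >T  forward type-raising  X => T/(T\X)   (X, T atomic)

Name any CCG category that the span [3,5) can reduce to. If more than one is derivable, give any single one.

[0,6] S   >
  [0,1] "slowly" : S/NP
  [1,6] NP   <
    [1,3] NP\PP   >
      [1,2] "sent" : (NP\PP)/(S/N)
      [2,3] "the" : S/N
    [3,6] NP\(NP\PP)   <
      [3,5] PP   <
        [3,4] "here" : N\S
        [4,5] "song" : PP\(N\S)
      [5,6] "with" : (NP\(NP\PP))\PP

PP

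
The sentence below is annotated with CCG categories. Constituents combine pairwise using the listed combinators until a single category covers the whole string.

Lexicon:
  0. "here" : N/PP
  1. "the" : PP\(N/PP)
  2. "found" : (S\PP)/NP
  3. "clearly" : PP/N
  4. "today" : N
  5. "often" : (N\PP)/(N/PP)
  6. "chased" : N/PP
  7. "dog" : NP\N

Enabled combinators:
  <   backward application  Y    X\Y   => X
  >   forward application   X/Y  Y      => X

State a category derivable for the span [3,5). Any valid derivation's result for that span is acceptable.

PP

[0,8] S   <
  [0,2] PP   <
    [0,1] "here" : N/PP
    [1,2] "the" : PP\(N/PP)
  [2,8] S\PP   >
    [2,3] "found" : (S\PP)/NP
    [3,8] NP   <
      [3,7] N   <
        [3,5] PP   >
          [3,4] "clearly" : PP/N
          [4,5] "today" : N
        [5,7] N\PP   >
          [5,6] "often" : (N\PP)/(N/PP)
          [6,7] "chased" : N/PP
      [7,8] "dog" : NP\N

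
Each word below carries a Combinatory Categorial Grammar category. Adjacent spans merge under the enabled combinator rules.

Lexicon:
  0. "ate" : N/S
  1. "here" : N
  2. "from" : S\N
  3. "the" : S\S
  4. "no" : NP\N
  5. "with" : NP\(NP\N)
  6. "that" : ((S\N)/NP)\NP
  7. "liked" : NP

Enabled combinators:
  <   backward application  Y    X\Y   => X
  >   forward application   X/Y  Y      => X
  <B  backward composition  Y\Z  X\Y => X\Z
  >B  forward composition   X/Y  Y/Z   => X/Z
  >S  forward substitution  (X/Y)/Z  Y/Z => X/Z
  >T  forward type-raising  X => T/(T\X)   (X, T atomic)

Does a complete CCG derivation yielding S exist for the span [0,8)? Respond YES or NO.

YES

[0,8] S   <
  [0,4] N   >
    [0,1] "ate" : N/S
    [1,4] S   >
      [1,2] S/(S\N)   >T
        [1,2] "here" : N
      [2,4] S\N   <B
        [2,3] "from" : S\N
        [3,4] "the" : S\S
  [4,8] S\N   >
    [4,7] (S\N)/NP   <
      [4,6] NP   <
        [4,5] "no" : NP\N
        [5,6] "with" : NP\(NP\N)
      [6,7] "that" : ((S\N)/NP)\NP
    [7,8] "liked" : NP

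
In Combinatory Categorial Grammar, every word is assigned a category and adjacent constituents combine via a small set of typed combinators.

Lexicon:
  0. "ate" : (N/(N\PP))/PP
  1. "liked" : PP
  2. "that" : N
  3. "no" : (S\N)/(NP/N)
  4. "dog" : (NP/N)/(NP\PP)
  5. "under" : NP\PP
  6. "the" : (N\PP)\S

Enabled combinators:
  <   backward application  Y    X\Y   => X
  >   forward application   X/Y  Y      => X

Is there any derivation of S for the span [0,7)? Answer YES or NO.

(N/(N\PP))/PP PP N (S\N)/(NP/N) (NP/N)/(NP\PP) NP\PP (N\PP)\S
CKY chart[0,7] = {N}; S ∉ chart

NO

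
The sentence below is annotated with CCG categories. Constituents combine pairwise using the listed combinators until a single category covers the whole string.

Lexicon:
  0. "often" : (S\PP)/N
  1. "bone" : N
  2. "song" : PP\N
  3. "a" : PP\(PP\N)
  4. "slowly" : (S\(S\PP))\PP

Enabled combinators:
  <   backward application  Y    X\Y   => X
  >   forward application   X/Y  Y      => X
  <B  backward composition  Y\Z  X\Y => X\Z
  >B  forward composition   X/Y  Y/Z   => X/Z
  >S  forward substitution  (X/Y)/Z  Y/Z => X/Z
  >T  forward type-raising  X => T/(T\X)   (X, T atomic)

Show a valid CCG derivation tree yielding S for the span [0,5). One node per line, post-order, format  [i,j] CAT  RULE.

[0,5] S   <
  [0,2] S\PP   >
    [0,1] "often" : (S\PP)/N
    [1,2] "bone" : N
  [2,5] S\(S\PP)   <
    [2,4] PP   <
      [2,3] "song" : PP\N
      [3,4] "a" : PP\(PP\N)
    [4,5] "slowly" : (S\(S\PP))\PP

[0,1] (S\PP)/N  lex  "often"
[1,2] N  lex  "bone"
[0,2] S\PP  >  k=1
[2,3] PP\N  lex  "song"
[3,4] PP\(PP\N)  lex  "a"
[2,4] PP  <  k=3
[4,5] (S\(S\PP))\PP  lex  "slowly"
[2,5] S\(S\PP)  <  k=4
[0,5] S  <  k=2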